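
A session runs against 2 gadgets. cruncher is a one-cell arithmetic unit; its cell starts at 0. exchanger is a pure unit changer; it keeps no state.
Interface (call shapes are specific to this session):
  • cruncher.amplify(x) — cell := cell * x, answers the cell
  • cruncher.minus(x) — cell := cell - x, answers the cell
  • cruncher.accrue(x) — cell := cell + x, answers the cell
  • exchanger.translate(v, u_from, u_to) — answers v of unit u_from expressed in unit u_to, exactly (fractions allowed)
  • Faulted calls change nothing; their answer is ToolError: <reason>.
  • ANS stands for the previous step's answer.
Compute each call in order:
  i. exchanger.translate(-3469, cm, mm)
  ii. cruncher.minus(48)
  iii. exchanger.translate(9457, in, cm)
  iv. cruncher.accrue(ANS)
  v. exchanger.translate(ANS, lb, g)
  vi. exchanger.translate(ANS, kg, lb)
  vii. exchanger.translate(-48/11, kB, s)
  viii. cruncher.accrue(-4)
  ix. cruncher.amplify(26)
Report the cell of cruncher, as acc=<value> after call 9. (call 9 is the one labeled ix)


# 1. exchanger.translate(v=-3469, u_from=cm, u_to=mm) => -34690
# 2. cruncher.minus(x=48) => -48
# 3. exchanger.translate(v=9457, u_from=in, u_to=cm) => 1201039/50
# 4. cruncher.accrue(x=ANS) => 1198639/50
# 5. exchanger.translate(v=ANS, u_from=lb, u_to=g) => 54369350478443/5000000
# 6. exchanger.translate(v=ANS, u_from=kg, u_to=lb) => 23972780
# 7. exchanger.translate(v=-48/11, u_from=kB, u_to=s) => ToolError: incompatible units
# 8. cruncher.accrue(x=-4) => 1198439/50
# 9. cruncher.amplify(x=26) => 15579707/25

Answer: acc=15579707/25


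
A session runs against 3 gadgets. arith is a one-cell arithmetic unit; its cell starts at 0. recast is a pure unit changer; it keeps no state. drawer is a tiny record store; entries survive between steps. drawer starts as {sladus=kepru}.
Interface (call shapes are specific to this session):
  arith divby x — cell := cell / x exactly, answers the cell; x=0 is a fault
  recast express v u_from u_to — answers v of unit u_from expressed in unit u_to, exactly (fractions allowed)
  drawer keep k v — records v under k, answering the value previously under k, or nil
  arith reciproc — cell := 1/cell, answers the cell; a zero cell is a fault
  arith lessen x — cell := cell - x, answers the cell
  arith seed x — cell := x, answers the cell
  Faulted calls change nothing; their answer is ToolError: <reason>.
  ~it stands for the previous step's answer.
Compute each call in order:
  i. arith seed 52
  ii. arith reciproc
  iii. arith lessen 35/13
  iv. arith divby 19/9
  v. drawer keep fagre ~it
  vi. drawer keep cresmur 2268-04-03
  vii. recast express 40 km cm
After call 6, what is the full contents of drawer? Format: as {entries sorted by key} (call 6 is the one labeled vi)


Answer: {cresmur=2268-04-03, fagre=-1251/988, sladus=kepru}

Derivation:
>> arith seed(x=52)
<< 52
>> arith reciproc()
<< 1/52
>> arith lessen(x=35/13)
<< -139/52
>> arith divby(x=19/9)
<< -1251/988
>> drawer keep(k=fagre, v=~it)
<< nil
>> drawer keep(k=cresmur, v=2268-04-03)
<< nil
>> recast express(v=40, u_from=km, u_to=cm)
<< 4000000


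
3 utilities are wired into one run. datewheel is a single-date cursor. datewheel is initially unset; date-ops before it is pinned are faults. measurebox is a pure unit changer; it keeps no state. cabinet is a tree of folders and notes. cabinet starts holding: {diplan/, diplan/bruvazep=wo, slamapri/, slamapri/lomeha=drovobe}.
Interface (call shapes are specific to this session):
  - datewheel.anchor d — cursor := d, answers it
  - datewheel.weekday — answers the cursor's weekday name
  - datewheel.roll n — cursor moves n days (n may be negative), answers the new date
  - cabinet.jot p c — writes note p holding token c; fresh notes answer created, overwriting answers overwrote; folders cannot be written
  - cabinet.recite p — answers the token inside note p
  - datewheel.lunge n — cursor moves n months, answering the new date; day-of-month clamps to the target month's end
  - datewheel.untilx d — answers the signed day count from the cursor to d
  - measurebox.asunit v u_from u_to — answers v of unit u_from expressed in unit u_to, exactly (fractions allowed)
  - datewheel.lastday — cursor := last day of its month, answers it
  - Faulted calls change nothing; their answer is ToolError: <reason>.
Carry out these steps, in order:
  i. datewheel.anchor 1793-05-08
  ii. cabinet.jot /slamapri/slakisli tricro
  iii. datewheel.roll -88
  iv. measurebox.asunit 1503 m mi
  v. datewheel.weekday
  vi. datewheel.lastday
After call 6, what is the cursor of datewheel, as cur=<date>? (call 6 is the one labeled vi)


I invoke datewheel.anchor on 1793-05-08, and observe 1793-05-08.
Invoking cabinet.jot on /slamapri/slakisli, tricro, and see created.
Invoking datewheel.roll on -88, and get 1793-02-09.
I try measurebox.asunit on 1503, m, mi, which returns 20875/22352.
I run datewheel.weekday(), — result: Saturday.
Now I run datewheel.lastday, and get 1793-02-28.

Answer: cur=1793-02-28


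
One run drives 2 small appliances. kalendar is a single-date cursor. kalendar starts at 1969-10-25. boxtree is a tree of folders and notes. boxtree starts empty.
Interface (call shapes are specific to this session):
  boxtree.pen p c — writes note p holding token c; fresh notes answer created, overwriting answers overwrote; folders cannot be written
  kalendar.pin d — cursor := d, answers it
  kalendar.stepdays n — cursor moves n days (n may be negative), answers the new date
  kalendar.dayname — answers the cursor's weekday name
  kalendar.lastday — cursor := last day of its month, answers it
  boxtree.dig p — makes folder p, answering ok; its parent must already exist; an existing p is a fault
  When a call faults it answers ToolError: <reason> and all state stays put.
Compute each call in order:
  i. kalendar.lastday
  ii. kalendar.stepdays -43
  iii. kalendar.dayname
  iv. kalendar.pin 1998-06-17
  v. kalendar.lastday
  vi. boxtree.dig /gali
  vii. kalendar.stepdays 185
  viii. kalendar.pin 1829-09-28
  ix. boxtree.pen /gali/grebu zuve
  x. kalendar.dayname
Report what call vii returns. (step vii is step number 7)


Act: lastday[]
Obs: 1969-10-31
Act: stepdays[n→-43]
Obs: 1969-09-18
Act: dayname[]
Obs: Thursday
Act: pin[d→1998-06-17]
Obs: 1998-06-17
Act: lastday[]
Obs: 1998-06-30
Act: dig[p→/gali]
Obs: ok
Act: stepdays[n→185]
Obs: 1999-01-01
Act: pin[d→1829-09-28]
Obs: 1829-09-28
Act: pen[p→/gali/grebu; c→zuve]
Obs: created
Act: dayname[]
Obs: Monday

Answer: 1999-01-01


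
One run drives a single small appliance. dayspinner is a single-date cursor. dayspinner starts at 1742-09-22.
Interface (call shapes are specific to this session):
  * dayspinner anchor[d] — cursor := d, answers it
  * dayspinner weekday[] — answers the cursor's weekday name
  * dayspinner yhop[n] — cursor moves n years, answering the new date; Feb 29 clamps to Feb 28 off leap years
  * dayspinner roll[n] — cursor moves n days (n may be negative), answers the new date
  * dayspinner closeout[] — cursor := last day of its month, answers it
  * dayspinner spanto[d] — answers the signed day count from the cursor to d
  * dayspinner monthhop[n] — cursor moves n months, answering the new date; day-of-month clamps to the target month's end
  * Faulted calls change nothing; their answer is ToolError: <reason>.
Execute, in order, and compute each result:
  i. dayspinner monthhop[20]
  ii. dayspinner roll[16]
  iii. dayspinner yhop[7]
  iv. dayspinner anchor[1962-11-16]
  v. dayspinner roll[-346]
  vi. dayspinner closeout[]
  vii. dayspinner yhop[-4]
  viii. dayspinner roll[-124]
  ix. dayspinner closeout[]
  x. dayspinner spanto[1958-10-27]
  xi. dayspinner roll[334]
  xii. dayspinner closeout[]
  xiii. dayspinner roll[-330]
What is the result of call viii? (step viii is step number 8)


Step: dayspinner monthhop[n='20']
Result: 1744-05-22
Step: dayspinner roll[n='16']
Result: 1744-06-07
Step: dayspinner yhop[n='7']
Result: 1751-06-07
Step: dayspinner anchor[d='1962-11-16']
Result: 1962-11-16
Step: dayspinner roll[n='-346']
Result: 1961-12-05
Step: dayspinner closeout[]
Result: 1961-12-31
Step: dayspinner yhop[n='-4']
Result: 1957-12-31
Step: dayspinner roll[n='-124']
Result: 1957-08-29
Step: dayspinner closeout[]
Result: 1957-08-31
Step: dayspinner spanto[d='1958-10-27']
Result: 422
Step: dayspinner roll[n='334']
Result: 1958-07-31
Step: dayspinner closeout[]
Result: 1958-07-31
Step: dayspinner roll[n='-330']
Result: 1957-09-04

Answer: 1957-08-29


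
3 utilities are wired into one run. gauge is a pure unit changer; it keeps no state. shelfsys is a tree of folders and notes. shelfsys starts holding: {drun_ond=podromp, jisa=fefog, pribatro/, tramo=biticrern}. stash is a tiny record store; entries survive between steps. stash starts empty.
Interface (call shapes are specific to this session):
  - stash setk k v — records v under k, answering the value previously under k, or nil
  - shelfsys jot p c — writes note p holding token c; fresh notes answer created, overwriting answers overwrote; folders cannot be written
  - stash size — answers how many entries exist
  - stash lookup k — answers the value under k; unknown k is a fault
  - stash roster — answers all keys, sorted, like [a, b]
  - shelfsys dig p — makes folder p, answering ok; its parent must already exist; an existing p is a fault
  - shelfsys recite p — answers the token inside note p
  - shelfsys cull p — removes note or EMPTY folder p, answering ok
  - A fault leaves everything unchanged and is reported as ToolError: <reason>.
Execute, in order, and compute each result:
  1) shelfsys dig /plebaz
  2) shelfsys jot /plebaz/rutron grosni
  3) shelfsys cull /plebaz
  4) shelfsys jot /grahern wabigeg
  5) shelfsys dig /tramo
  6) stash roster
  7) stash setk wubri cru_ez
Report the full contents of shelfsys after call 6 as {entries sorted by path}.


Answer: {drun_ond=podromp, grahern=wabigeg, jisa=fefog, plebaz/, plebaz/rutron=grosni, pribatro/, tramo=biticrern}

Derivation:
I invoke shelfsys dig on p=/plebaz, giving ok.
I invoke shelfsys jot on p=/plebaz/rutron, c=grosni, yielding created.
I use shelfsys cull on p=/plebaz, which returns ToolError: not empty.
Then shelfsys jot on p=/grahern, c=wabigeg, and get created.
I call shelfsys dig on p=/tramo, and get ToolError: exists.
Calling stash roster(): [].
I try stash setk on k=wubri, v=cru_ez, → nil.


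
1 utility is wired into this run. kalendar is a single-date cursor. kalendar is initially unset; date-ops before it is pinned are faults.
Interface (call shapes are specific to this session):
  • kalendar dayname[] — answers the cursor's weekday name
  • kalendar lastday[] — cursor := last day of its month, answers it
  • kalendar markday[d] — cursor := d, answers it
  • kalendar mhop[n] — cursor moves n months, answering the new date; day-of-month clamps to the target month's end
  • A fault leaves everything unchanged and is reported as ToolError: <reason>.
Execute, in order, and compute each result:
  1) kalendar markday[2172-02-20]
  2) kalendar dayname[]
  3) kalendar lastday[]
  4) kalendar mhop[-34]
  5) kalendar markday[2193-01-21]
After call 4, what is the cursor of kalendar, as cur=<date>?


Answer: cur=2169-04-29

Derivation:
Using kalendar markday using d=2172-02-20, which returns 2172-02-20.
I use kalendar dayname, — result: Thursday.
Using kalendar lastday(), yielding 2172-02-29.
I invoke kalendar mhop using n=-34, which returns 2169-04-29.
I invoke kalendar markday using d=2193-01-21, giving 2193-01-21.


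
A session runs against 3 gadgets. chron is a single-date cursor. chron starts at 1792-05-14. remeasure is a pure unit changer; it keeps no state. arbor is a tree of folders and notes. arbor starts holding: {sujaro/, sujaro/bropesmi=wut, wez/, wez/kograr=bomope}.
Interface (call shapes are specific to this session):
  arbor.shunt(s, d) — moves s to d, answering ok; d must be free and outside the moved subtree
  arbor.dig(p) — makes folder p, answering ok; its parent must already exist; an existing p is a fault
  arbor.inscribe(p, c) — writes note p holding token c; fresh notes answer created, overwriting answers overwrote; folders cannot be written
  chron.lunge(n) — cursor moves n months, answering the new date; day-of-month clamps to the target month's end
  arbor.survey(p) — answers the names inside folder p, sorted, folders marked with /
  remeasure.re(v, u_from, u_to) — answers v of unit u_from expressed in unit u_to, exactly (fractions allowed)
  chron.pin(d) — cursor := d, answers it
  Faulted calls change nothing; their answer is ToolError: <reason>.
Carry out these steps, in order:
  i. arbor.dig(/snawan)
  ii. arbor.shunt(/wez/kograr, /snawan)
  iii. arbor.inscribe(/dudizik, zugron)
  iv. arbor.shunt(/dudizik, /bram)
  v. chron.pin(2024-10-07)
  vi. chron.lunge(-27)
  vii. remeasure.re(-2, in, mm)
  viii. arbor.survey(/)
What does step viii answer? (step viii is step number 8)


% 1. dig(/snawan) => ok
% 2. shunt(/wez/kograr, /snawan) => ToolError: exists
% 3. inscribe(/dudizik, zugron) => created
% 4. shunt(/dudizik, /bram) => ok
% 5. pin(2024-10-07) => 2024-10-07
% 6. lunge(-27) => 2022-07-07
% 7. re(-2, in, mm) => -254/5
% 8. survey(/) => [bram, snawan/, sujaro/, wez/]

Answer: [bram, snawan/, sujaro/, wez/]


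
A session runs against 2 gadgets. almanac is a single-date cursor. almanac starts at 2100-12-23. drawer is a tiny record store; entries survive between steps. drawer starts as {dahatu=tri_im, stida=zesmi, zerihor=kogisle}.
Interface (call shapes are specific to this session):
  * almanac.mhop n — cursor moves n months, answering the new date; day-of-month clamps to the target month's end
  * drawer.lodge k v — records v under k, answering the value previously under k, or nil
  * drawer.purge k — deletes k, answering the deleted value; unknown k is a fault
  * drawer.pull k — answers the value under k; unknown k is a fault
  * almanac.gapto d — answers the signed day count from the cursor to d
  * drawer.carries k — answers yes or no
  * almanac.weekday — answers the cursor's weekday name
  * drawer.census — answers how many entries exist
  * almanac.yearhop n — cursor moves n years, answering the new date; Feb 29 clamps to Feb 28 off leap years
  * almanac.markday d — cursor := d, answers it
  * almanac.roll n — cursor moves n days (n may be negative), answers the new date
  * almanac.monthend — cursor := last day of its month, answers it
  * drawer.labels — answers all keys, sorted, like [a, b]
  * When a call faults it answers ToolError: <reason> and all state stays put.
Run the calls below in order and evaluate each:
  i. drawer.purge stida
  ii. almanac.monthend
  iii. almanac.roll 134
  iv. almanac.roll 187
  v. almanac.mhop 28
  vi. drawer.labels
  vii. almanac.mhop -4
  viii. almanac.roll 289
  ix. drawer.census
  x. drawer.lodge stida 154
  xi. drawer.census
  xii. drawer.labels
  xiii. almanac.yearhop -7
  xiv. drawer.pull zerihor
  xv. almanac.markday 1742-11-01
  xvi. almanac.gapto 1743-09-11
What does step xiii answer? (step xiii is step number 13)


==> drawer.purge(k→stida)
<== zesmi
==> almanac.monthend()
<== 2100-12-31
==> almanac.roll(n→134)
<== 2101-05-14
==> almanac.roll(n→187)
<== 2101-11-17
==> almanac.mhop(n→28)
<== 2104-03-17
==> drawer.labels()
<== [dahatu, zerihor]
==> almanac.mhop(n→-4)
<== 2103-11-17
==> almanac.roll(n→289)
<== 2104-09-01
==> drawer.census()
<== 2
==> drawer.lodge(k→stida, v→154)
<== nil
==> drawer.census()
<== 3
==> drawer.labels()
<== [dahatu, stida, zerihor]
==> almanac.yearhop(n→-7)
<== 2097-09-01
==> drawer.pull(k→zerihor)
<== kogisle
==> almanac.markday(d→1742-11-01)
<== 1742-11-01
==> almanac.gapto(d→1743-09-11)
<== 314

Answer: 2097-09-01


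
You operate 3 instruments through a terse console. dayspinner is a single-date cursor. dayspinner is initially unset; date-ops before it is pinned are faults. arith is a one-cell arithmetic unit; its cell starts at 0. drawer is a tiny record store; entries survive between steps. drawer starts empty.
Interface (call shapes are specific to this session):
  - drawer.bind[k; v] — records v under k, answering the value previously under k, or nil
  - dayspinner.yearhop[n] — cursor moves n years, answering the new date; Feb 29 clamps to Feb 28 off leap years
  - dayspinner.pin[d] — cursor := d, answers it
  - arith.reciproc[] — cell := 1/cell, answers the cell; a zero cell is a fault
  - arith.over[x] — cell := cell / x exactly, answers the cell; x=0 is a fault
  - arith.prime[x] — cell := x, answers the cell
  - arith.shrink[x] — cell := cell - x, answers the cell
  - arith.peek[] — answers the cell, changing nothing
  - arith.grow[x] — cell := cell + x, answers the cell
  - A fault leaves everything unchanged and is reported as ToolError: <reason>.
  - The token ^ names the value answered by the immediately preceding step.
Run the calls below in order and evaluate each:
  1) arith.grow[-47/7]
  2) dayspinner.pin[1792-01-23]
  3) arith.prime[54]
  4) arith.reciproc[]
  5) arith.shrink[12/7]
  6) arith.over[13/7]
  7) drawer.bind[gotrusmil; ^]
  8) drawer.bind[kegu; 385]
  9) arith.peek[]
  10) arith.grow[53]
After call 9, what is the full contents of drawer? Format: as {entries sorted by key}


Answer: {gotrusmil=-641/702, kegu=385}

Derivation:
-- 1. arith.grow(x→-47/7) ~> -47/7
-- 2. dayspinner.pin(d→1792-01-23) ~> 1792-01-23
-- 3. arith.prime(x→54) ~> 54
-- 4. arith.reciproc() ~> 1/54
-- 5. arith.shrink(x→12/7) ~> -641/378
-- 6. arith.over(x→13/7) ~> -641/702
-- 7. drawer.bind(k→gotrusmil, v→^) ~> nil
-- 8. drawer.bind(k→kegu, v→385) ~> nil
-- 9. arith.peek() ~> -641/702
-- 10. arith.grow(x→53) ~> 36565/702


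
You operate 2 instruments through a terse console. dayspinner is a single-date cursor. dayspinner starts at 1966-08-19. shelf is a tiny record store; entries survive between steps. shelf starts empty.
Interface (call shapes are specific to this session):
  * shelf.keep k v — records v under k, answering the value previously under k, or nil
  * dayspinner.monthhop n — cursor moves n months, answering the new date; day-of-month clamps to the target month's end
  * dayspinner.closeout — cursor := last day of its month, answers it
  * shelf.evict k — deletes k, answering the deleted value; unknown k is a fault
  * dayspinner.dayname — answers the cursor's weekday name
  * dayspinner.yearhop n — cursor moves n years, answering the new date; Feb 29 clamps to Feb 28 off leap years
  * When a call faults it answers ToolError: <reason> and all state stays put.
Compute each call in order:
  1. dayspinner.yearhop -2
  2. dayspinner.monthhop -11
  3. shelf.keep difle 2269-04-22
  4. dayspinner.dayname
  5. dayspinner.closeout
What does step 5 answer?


Answer: 1963-09-30

Derivation:
! 1. dayspinner.yearhop(n→-2) -> 1964-08-19
! 2. dayspinner.monthhop(n→-11) -> 1963-09-19
! 3. shelf.keep(k→difle, v→2269-04-22) -> nil
! 4. dayspinner.dayname() -> Thursday
! 5. dayspinner.closeout() -> 1963-09-30


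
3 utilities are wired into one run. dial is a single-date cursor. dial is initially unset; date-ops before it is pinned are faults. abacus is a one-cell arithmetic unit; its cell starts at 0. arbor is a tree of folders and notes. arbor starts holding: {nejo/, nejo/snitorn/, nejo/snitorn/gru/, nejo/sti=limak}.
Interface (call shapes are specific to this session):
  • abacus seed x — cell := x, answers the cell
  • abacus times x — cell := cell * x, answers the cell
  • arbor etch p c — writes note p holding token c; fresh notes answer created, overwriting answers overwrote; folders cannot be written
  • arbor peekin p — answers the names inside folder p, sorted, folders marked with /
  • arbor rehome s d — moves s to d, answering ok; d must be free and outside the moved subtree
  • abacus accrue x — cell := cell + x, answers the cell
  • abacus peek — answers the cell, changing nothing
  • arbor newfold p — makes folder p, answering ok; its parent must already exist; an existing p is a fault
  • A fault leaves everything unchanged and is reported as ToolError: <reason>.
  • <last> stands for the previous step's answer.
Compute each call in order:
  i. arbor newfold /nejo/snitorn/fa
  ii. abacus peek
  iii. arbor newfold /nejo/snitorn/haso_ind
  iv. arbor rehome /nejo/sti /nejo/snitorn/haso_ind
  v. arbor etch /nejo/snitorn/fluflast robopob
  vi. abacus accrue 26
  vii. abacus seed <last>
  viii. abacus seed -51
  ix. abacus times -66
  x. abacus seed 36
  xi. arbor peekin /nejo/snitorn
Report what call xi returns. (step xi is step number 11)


Answer: [fa/, fluflast, gru/, haso_ind/]

Derivation:
-> arbor newfold(p='/nejo/snitorn/fa')
<- ok
-> abacus peek()
<- 0
-> arbor newfold(p='/nejo/snitorn/haso_ind')
<- ok
-> arbor rehome(s='/nejo/sti', d='/nejo/snitorn/haso_ind')
<- ToolError: exists
-> arbor etch(p='/nejo/snitorn/fluflast', c='robopob')
<- created
-> abacus accrue(x='26')
<- 26
-> abacus seed(x='<last>')
<- 26
-> abacus seed(x='-51')
<- -51
-> abacus times(x='-66')
<- 3366
-> abacus seed(x='36')
<- 36
-> arbor peekin(p='/nejo/snitorn')
<- [fa/, fluflast, gru/, haso_ind/]


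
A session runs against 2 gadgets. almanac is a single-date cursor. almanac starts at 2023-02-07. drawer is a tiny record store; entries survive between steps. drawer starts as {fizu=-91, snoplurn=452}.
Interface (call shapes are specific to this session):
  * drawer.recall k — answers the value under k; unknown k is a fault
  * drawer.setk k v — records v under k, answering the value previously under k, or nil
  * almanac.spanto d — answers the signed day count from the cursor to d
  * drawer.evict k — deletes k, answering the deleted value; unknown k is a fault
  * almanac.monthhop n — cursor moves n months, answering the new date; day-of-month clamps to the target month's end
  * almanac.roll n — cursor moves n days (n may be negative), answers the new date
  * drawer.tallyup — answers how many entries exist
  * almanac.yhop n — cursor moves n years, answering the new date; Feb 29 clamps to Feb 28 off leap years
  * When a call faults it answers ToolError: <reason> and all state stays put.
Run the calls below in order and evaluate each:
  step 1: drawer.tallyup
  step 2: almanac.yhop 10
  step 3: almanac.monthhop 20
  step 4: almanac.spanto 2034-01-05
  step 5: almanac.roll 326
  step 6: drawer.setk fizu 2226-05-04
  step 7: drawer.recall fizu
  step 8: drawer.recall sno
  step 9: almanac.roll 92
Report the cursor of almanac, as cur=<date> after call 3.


Answer: cur=2034-10-07

Derivation:
Act: drawer.tallyup[]
Obs: 2
Act: almanac.yhop[n: 10]
Obs: 2033-02-07
Act: almanac.monthhop[n: 20]
Obs: 2034-10-07
Act: almanac.spanto[d: 2034-01-05]
Obs: -275
Act: almanac.roll[n: 326]
Obs: 2035-08-29
Act: drawer.setk[k: fizu; v: 2226-05-04]
Obs: -91
Act: drawer.recall[k: fizu]
Obs: 2226-05-04
Act: drawer.recall[k: sno]
Obs: ToolError: no such key sno
Act: almanac.roll[n: 92]
Obs: 2035-11-29


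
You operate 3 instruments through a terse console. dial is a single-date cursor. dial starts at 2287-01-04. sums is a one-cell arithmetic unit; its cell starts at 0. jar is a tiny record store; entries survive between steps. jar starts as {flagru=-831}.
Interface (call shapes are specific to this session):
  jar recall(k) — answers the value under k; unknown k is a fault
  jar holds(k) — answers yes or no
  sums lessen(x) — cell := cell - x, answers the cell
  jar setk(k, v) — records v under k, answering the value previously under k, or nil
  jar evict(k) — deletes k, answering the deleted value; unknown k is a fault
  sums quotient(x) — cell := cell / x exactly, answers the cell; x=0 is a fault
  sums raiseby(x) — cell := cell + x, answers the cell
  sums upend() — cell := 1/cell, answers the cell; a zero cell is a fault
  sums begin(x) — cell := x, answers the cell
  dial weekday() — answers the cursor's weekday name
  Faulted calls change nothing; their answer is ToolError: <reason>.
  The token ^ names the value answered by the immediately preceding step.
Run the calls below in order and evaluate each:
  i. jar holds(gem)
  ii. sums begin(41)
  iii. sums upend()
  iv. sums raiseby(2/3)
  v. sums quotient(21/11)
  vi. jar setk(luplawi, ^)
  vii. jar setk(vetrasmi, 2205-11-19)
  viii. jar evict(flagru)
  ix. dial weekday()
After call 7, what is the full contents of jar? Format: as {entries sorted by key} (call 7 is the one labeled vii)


// jar holds(k: gem) => no
// sums begin(x: 41) => 41
// sums upend() => 1/41
// sums raiseby(x: 2/3) => 85/123
// sums quotient(x: 21/11) => 935/2583
// jar setk(k: luplawi, v: ^) => nil
// jar setk(k: vetrasmi, v: 2205-11-19) => nil
// jar evict(k: flagru) => -831
// dial weekday() => Tuesday

Answer: {flagru=-831, luplawi=935/2583, vetrasmi=2205-11-19}


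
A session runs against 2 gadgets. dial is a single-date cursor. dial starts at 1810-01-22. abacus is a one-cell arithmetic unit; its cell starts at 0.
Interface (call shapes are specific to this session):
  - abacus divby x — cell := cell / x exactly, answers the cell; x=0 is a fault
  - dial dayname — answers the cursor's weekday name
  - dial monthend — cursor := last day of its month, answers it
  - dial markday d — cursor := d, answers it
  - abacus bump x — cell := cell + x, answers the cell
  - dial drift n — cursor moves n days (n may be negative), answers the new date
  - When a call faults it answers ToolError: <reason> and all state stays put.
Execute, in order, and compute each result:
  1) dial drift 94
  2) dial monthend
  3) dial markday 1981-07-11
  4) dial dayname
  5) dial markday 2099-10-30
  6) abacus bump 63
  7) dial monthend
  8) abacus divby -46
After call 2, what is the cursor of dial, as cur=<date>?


> dial drift 94
= 1810-04-26
> dial monthend
= 1810-04-30
> dial markday 1981-07-11
= 1981-07-11
> dial dayname
= Saturday
> dial markday 2099-10-30
= 2099-10-30
> abacus bump 63
= 63
> dial monthend
= 2099-10-31
> abacus divby -46
= -63/46

Answer: cur=1810-04-30


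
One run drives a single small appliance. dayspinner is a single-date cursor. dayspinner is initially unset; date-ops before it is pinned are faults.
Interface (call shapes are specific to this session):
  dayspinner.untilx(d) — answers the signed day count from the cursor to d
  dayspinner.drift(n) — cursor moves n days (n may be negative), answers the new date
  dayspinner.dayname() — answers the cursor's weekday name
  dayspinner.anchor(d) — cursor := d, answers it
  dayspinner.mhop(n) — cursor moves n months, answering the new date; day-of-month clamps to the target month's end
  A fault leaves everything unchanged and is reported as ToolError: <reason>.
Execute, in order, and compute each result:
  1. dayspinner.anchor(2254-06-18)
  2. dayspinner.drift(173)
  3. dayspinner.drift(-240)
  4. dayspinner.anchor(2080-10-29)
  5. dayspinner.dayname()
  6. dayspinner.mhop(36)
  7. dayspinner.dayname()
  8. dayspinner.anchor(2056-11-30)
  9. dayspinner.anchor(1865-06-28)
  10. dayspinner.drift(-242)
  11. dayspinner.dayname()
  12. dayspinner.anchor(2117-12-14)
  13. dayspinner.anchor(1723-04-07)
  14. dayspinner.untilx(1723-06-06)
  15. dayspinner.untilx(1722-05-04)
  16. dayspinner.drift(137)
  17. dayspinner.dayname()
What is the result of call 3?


Answer: 2254-04-12

Derivation:
Then dayspinner.anchor with 2254-06-18, which returns 2254-06-18.
I call dayspinner.drift with 173, — result: 2254-12-08.
Invoking dayspinner.drift with -240, giving 2254-04-12.
Now I run dayspinner.anchor with 2080-10-29, giving 2080-10-29.
I try dayspinner.dayname, which returns Tuesday.
I invoke dayspinner.mhop with 36, yielding 2083-10-29.
I run dayspinner.dayname(): Friday.
I use dayspinner.anchor with 2056-11-30, — result: 2056-11-30.
I call dayspinner.anchor with 1865-06-28, → 1865-06-28.
Next I call dayspinner.drift with -242, and see 1864-10-29.
Then dayspinner.dayname, → Saturday.
Invoking dayspinner.anchor with 2117-12-14, and get 2117-12-14.
Invoking dayspinner.anchor with 1723-04-07, — result: 1723-04-07.
Next I call dayspinner.untilx with 1723-06-06, yielding 60.
Using dayspinner.untilx with 1722-05-04, which returns -338.
Next I call dayspinner.drift with 137, and see 1723-08-22.
Using dayspinner.dayname(), which returns Sunday.


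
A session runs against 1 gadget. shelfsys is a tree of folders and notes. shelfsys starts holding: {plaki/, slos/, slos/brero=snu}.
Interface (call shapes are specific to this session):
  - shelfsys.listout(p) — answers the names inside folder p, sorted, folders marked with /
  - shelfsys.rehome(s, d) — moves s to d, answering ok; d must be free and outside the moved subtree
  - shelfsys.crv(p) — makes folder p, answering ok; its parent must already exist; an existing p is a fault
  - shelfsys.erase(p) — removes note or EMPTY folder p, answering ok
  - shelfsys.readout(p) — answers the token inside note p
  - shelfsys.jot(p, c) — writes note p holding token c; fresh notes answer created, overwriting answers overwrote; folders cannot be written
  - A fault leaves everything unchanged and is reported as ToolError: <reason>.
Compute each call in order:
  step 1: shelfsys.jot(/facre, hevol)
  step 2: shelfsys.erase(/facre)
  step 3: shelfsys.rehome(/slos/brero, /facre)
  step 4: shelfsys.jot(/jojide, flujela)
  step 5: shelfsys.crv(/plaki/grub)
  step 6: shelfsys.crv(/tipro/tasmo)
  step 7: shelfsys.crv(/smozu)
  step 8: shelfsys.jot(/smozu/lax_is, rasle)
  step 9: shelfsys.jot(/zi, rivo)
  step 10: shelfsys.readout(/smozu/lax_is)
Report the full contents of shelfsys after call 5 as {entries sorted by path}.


-> jot(p='/facre', c='hevol')
<- created
-> erase(p='/facre')
<- ok
-> rehome(s='/slos/brero', d='/facre')
<- ok
-> jot(p='/jojide', c='flujela')
<- created
-> crv(p='/plaki/grub')
<- ok
-> crv(p='/tipro/tasmo')
<- ToolError: no parent
-> crv(p='/smozu')
<- ok
-> jot(p='/smozu/lax_is', c='rasle')
<- created
-> jot(p='/zi', c='rivo')
<- created
-> readout(p='/smozu/lax_is')
<- rasle

Answer: {facre=snu, jojide=flujela, plaki/, plaki/grub/, slos/}


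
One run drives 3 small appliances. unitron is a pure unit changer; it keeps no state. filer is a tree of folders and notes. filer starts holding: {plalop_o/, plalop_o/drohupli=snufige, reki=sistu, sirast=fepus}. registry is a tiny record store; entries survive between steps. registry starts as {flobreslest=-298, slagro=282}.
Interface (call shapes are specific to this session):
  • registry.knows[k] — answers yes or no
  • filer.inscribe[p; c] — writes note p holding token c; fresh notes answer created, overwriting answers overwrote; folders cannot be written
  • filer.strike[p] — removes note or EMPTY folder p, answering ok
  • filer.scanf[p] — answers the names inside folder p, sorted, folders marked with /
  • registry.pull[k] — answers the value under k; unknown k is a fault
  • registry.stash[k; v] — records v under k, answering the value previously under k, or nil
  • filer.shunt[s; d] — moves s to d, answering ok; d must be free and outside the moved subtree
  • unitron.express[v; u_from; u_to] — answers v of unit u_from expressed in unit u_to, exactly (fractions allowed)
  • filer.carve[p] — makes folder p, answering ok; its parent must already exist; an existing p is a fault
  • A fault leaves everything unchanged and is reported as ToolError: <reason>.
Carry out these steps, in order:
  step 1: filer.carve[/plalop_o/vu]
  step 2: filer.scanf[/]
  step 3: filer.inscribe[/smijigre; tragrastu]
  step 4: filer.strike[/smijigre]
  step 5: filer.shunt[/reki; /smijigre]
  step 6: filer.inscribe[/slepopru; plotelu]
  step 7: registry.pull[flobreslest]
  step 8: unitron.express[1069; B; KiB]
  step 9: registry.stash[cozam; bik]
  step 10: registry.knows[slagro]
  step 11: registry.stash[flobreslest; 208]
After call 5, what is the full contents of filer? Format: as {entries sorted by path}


Answer: {plalop_o/, plalop_o/drohupli=snufige, plalop_o/vu/, sirast=fepus, smijigre=sistu}

Derivation:
·→ carve(p: /plalop_o/vu)
·← ok
·→ scanf(p: /)
·← [plalop_o/, reki, sirast]
·→ inscribe(p: /smijigre, c: tragrastu)
·← created
·→ strike(p: /smijigre)
·← ok
·→ shunt(s: /reki, d: /smijigre)
·← ok
·→ inscribe(p: /slepopru, c: plotelu)
·← created
·→ pull(k: flobreslest)
·← -298
·→ express(v: 1069, u_from: B, u_to: KiB)
·← 1069/1024
·→ stash(k: cozam, v: bik)
·← nil
·→ knows(k: slagro)
·← yes
·→ stash(k: flobreslest, v: 208)
·← -298


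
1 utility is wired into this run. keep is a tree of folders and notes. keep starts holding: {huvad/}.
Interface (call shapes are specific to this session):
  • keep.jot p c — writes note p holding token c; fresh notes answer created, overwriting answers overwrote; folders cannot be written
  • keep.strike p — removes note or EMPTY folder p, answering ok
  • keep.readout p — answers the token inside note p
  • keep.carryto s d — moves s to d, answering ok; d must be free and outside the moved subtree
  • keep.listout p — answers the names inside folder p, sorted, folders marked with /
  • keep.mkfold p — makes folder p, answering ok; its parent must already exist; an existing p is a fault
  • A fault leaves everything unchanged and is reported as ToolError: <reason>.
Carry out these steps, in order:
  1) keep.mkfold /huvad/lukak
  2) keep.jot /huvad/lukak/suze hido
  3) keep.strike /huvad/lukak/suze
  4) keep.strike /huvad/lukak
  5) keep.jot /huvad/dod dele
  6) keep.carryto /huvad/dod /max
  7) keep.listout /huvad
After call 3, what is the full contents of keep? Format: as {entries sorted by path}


Answer: {huvad/, huvad/lukak/}

Derivation:
% keep.mkfold p='/huvad/lukak'
:: ok
% keep.jot p='/huvad/lukak/suze' c='hido'
:: created
% keep.strike p='/huvad/lukak/suze'
:: ok
% keep.strike p='/huvad/lukak'
:: ok
% keep.jot p='/huvad/dod' c='dele'
:: created
% keep.carryto s='/huvad/dod' d='/max'
:: ok
% keep.listout p='/huvad'
:: []


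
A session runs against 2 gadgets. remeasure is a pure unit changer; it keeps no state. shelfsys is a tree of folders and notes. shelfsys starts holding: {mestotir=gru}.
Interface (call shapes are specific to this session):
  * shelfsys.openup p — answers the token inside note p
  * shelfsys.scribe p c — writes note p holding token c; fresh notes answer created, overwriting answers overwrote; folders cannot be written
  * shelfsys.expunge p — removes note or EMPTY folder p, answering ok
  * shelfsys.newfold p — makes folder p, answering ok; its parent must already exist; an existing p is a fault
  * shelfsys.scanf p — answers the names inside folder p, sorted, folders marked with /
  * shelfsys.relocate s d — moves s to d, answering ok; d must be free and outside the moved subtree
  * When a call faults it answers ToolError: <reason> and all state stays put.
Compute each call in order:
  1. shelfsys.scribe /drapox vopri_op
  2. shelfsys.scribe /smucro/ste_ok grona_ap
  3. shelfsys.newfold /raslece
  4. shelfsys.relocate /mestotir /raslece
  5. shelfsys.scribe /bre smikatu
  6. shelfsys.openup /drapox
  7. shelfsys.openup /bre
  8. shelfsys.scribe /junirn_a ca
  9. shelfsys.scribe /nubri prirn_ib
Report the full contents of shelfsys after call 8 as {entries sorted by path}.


Answer: {bre=smikatu, drapox=vopri_op, junirn_a=ca, mestotir=gru, raslece/}

Derivation:
$ shelfsys.scribe p→/drapox c→vopri_op
= created
$ shelfsys.scribe p→/smucro/ste_ok c→grona_ap
= ToolError: no parent
$ shelfsys.newfold p→/raslece
= ok
$ shelfsys.relocate s→/mestotir d→/raslece
= ToolError: exists
$ shelfsys.scribe p→/bre c→smikatu
= created
$ shelfsys.openup p→/drapox
= vopri_op
$ shelfsys.openup p→/bre
= smikatu
$ shelfsys.scribe p→/junirn_a c→ca
= created
$ shelfsys.scribe p→/nubri c→prirn_ib
= created


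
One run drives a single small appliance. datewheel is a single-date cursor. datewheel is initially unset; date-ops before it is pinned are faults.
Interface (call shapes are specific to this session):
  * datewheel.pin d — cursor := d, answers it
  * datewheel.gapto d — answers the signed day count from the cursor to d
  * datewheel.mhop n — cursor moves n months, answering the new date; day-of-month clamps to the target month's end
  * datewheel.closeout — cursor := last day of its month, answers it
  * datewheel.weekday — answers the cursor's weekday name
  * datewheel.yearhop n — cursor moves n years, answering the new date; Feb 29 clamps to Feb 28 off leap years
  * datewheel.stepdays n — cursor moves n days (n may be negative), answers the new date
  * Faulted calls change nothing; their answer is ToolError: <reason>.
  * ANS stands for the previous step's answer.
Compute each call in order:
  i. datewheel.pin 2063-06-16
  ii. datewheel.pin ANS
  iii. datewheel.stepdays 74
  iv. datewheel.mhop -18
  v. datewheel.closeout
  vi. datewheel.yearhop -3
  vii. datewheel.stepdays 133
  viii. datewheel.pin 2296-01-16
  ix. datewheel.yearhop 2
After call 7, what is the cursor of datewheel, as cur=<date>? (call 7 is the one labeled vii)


I try pin(d: 2063-06-16), — result: 2063-06-16.
I try pin(d: ANS), → 2063-06-16.
I call stepdays(n: 74): 2063-08-29.
I invoke mhop(n: -18), → 2062-02-28.
Next I call closeout, → 2062-02-28.
I invoke yearhop(n: -3), and observe 2059-02-28.
I call stepdays(n: 133), — result: 2059-07-11.
Using pin(d: 2296-01-16), which returns 2296-01-16.
Next I call yearhop(n: 2), which returns 2298-01-16.

Answer: cur=2059-07-11


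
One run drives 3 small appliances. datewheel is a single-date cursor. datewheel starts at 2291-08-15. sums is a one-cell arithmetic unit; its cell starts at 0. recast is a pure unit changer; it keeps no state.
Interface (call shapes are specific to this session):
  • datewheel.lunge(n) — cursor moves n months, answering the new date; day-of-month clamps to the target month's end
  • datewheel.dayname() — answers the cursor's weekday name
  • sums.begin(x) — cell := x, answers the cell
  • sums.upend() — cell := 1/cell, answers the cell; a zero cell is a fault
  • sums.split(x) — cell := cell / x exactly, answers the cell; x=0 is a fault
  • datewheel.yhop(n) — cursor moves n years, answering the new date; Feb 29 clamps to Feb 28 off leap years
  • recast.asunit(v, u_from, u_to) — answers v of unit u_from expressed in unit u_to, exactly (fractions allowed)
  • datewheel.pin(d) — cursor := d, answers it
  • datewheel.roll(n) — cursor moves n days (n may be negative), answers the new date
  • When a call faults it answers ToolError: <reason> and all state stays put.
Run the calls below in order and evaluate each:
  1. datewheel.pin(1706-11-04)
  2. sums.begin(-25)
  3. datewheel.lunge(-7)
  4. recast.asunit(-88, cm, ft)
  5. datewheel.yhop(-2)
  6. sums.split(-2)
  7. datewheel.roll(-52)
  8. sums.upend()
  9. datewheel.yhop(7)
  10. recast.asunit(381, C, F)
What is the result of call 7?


Answer: 1704-02-12

Derivation:
>>> datewheel.pin d: 1706-11-04
  1706-11-04
>>> sums.begin x: -25
  -25
>>> datewheel.lunge n: -7
  1706-04-04
>>> recast.asunit v: -88 u_from: cm u_to: ft
  -1100/381
>>> datewheel.yhop n: -2
  1704-04-04
>>> sums.split x: -2
  25/2
>>> datewheel.roll n: -52
  1704-02-12
>>> sums.upend
  2/25
>>> datewheel.yhop n: 7
  1711-02-12
>>> recast.asunit v: 381 u_from: C u_to: F
  3589/5


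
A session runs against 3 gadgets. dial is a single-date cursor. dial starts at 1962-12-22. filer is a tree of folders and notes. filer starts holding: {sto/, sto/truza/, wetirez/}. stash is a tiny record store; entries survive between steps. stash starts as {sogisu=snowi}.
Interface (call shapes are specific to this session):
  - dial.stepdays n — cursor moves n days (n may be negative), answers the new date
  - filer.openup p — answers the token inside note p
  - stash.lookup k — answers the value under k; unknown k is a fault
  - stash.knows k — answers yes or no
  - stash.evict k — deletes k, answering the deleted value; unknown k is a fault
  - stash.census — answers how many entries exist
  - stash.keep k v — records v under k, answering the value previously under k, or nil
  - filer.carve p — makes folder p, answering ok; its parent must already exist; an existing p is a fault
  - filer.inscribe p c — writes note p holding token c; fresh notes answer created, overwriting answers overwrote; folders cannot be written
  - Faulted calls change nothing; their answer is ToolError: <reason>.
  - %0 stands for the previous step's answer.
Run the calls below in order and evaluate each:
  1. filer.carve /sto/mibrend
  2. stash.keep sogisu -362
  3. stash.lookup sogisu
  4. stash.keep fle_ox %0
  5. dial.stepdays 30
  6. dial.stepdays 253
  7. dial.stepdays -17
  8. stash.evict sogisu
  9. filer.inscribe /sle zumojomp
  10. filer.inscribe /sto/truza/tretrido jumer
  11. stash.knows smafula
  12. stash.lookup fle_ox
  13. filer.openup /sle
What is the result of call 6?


Answer: 1963-10-01

Derivation:
>> filer.carve(p=/sto/mibrend)
<< ok
>> stash.keep(k=sogisu, v=-362)
<< snowi
>> stash.lookup(k=sogisu)
<< -362
>> stash.keep(k=fle_ox, v=%0)
<< nil
>> dial.stepdays(n=30)
<< 1963-01-21
>> dial.stepdays(n=253)
<< 1963-10-01
>> dial.stepdays(n=-17)
<< 1963-09-14
>> stash.evict(k=sogisu)
<< -362
>> filer.inscribe(p=/sle, c=zumojomp)
<< created
>> filer.inscribe(p=/sto/truza/tretrido, c=jumer)
<< created
>> stash.knows(k=smafula)
<< no
>> stash.lookup(k=fle_ox)
<< -362
>> filer.openup(p=/sle)
<< zumojomp
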